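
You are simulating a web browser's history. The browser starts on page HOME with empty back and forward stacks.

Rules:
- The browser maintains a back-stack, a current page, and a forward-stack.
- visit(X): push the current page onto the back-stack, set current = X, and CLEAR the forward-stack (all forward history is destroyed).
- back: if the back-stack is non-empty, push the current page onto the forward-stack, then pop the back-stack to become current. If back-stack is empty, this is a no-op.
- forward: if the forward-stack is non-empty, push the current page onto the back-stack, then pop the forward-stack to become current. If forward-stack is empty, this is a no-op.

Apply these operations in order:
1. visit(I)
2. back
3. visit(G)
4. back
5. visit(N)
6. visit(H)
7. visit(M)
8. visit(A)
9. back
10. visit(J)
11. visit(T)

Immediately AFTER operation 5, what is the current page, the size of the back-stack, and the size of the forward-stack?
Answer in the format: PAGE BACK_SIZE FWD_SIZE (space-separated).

After 1 (visit(I)): cur=I back=1 fwd=0
After 2 (back): cur=HOME back=0 fwd=1
After 3 (visit(G)): cur=G back=1 fwd=0
After 4 (back): cur=HOME back=0 fwd=1
After 5 (visit(N)): cur=N back=1 fwd=0

N 1 0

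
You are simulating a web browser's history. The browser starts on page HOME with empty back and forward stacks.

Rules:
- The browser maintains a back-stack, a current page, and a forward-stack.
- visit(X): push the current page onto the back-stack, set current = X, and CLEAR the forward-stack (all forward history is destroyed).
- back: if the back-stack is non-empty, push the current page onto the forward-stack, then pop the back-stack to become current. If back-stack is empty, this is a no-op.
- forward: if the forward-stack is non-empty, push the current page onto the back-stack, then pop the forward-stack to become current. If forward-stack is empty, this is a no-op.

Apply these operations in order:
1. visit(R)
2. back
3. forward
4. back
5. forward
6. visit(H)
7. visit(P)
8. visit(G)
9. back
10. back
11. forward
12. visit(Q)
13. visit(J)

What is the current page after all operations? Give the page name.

After 1 (visit(R)): cur=R back=1 fwd=0
After 2 (back): cur=HOME back=0 fwd=1
After 3 (forward): cur=R back=1 fwd=0
After 4 (back): cur=HOME back=0 fwd=1
After 5 (forward): cur=R back=1 fwd=0
After 6 (visit(H)): cur=H back=2 fwd=0
After 7 (visit(P)): cur=P back=3 fwd=0
After 8 (visit(G)): cur=G back=4 fwd=0
After 9 (back): cur=P back=3 fwd=1
After 10 (back): cur=H back=2 fwd=2
After 11 (forward): cur=P back=3 fwd=1
After 12 (visit(Q)): cur=Q back=4 fwd=0
After 13 (visit(J)): cur=J back=5 fwd=0

Answer: J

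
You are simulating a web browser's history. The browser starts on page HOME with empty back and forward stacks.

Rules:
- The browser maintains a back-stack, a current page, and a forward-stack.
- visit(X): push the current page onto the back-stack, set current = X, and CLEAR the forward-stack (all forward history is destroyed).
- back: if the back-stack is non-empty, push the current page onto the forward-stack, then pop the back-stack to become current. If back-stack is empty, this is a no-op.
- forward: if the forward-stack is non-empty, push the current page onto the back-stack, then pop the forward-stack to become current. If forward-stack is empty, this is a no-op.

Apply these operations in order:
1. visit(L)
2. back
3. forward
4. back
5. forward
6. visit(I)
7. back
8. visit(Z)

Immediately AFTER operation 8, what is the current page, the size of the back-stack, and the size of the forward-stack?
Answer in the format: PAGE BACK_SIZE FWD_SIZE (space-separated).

After 1 (visit(L)): cur=L back=1 fwd=0
After 2 (back): cur=HOME back=0 fwd=1
After 3 (forward): cur=L back=1 fwd=0
After 4 (back): cur=HOME back=0 fwd=1
After 5 (forward): cur=L back=1 fwd=0
After 6 (visit(I)): cur=I back=2 fwd=0
After 7 (back): cur=L back=1 fwd=1
After 8 (visit(Z)): cur=Z back=2 fwd=0

Z 2 0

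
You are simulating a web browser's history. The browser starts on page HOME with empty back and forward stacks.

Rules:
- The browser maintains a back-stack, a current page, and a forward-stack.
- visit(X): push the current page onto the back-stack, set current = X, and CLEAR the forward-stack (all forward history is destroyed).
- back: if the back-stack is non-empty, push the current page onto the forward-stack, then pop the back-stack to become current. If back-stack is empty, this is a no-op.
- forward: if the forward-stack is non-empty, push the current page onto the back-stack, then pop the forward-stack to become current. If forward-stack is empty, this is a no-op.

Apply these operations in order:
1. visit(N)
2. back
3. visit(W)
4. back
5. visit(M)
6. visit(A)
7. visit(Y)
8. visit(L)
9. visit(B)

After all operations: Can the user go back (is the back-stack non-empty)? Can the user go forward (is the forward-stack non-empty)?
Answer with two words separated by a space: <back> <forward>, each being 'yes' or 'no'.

Answer: yes no

Derivation:
After 1 (visit(N)): cur=N back=1 fwd=0
After 2 (back): cur=HOME back=0 fwd=1
After 3 (visit(W)): cur=W back=1 fwd=0
After 4 (back): cur=HOME back=0 fwd=1
After 5 (visit(M)): cur=M back=1 fwd=0
After 6 (visit(A)): cur=A back=2 fwd=0
After 7 (visit(Y)): cur=Y back=3 fwd=0
After 8 (visit(L)): cur=L back=4 fwd=0
After 9 (visit(B)): cur=B back=5 fwd=0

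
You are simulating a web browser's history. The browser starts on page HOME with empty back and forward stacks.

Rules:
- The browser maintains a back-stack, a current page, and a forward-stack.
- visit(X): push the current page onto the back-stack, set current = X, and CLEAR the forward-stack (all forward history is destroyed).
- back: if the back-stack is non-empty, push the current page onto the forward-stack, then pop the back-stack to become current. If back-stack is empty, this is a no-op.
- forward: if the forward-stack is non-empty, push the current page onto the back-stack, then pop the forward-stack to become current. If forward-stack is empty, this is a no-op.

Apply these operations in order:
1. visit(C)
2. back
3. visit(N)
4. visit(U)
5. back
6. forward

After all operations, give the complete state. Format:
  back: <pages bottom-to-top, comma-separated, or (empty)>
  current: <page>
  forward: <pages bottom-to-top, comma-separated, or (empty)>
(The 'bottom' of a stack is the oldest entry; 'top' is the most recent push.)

Answer: back: HOME,N
current: U
forward: (empty)

Derivation:
After 1 (visit(C)): cur=C back=1 fwd=0
After 2 (back): cur=HOME back=0 fwd=1
After 3 (visit(N)): cur=N back=1 fwd=0
After 4 (visit(U)): cur=U back=2 fwd=0
After 5 (back): cur=N back=1 fwd=1
After 6 (forward): cur=U back=2 fwd=0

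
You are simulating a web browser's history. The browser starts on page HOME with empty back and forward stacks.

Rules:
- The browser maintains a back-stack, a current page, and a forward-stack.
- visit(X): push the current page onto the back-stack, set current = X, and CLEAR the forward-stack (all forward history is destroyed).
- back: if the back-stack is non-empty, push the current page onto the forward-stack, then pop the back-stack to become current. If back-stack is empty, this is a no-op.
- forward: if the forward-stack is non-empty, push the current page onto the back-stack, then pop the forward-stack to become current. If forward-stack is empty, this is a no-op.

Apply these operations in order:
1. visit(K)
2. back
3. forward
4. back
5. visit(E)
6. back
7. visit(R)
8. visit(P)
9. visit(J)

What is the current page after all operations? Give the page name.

After 1 (visit(K)): cur=K back=1 fwd=0
After 2 (back): cur=HOME back=0 fwd=1
After 3 (forward): cur=K back=1 fwd=0
After 4 (back): cur=HOME back=0 fwd=1
After 5 (visit(E)): cur=E back=1 fwd=0
After 6 (back): cur=HOME back=0 fwd=1
After 7 (visit(R)): cur=R back=1 fwd=0
After 8 (visit(P)): cur=P back=2 fwd=0
After 9 (visit(J)): cur=J back=3 fwd=0

Answer: J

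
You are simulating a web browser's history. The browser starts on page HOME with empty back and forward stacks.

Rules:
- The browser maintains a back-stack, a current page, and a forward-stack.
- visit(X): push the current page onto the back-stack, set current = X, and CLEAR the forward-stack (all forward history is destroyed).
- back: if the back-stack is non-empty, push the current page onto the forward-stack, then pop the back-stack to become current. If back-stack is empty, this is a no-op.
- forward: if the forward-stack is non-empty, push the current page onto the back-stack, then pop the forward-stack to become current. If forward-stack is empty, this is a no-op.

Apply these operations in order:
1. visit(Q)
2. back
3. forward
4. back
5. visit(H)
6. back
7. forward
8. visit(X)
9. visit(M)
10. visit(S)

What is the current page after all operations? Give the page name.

Answer: S

Derivation:
After 1 (visit(Q)): cur=Q back=1 fwd=0
After 2 (back): cur=HOME back=0 fwd=1
After 3 (forward): cur=Q back=1 fwd=0
After 4 (back): cur=HOME back=0 fwd=1
After 5 (visit(H)): cur=H back=1 fwd=0
After 6 (back): cur=HOME back=0 fwd=1
After 7 (forward): cur=H back=1 fwd=0
After 8 (visit(X)): cur=X back=2 fwd=0
After 9 (visit(M)): cur=M back=3 fwd=0
After 10 (visit(S)): cur=S back=4 fwd=0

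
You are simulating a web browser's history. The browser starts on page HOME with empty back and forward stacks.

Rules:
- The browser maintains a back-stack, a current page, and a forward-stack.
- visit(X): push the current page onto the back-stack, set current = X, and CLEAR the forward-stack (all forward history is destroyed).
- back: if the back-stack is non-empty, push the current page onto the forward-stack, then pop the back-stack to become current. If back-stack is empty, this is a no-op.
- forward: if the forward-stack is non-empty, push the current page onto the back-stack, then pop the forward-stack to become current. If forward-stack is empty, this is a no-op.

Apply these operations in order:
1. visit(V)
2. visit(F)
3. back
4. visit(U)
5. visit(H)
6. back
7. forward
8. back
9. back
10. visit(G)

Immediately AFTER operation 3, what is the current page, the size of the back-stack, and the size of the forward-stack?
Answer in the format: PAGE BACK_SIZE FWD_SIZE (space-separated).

After 1 (visit(V)): cur=V back=1 fwd=0
After 2 (visit(F)): cur=F back=2 fwd=0
After 3 (back): cur=V back=1 fwd=1

V 1 1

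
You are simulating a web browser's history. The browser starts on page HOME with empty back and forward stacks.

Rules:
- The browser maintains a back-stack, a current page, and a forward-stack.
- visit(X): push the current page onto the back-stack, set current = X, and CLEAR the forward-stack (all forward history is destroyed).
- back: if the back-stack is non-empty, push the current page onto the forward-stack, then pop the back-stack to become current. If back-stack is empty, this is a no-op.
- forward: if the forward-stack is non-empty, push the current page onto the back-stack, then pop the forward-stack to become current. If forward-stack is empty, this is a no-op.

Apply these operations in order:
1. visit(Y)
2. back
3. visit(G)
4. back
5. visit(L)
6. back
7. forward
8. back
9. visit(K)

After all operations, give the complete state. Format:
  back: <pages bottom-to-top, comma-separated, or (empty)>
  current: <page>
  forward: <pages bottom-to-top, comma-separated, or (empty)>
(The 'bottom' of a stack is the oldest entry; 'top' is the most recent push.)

Answer: back: HOME
current: K
forward: (empty)

Derivation:
After 1 (visit(Y)): cur=Y back=1 fwd=0
After 2 (back): cur=HOME back=0 fwd=1
After 3 (visit(G)): cur=G back=1 fwd=0
After 4 (back): cur=HOME back=0 fwd=1
After 5 (visit(L)): cur=L back=1 fwd=0
After 6 (back): cur=HOME back=0 fwd=1
After 7 (forward): cur=L back=1 fwd=0
After 8 (back): cur=HOME back=0 fwd=1
After 9 (visit(K)): cur=K back=1 fwd=0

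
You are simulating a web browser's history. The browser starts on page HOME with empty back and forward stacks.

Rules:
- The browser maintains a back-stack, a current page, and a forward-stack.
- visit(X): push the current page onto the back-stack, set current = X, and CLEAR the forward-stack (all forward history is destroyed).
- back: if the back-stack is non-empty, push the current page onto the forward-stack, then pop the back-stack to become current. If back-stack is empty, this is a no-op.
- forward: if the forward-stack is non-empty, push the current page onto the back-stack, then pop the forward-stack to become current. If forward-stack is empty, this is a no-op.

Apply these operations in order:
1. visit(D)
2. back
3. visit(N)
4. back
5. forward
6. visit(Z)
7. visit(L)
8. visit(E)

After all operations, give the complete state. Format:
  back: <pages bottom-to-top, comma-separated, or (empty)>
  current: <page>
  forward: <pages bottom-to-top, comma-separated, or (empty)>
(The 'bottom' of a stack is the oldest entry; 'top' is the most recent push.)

Answer: back: HOME,N,Z,L
current: E
forward: (empty)

Derivation:
After 1 (visit(D)): cur=D back=1 fwd=0
After 2 (back): cur=HOME back=0 fwd=1
After 3 (visit(N)): cur=N back=1 fwd=0
After 4 (back): cur=HOME back=0 fwd=1
After 5 (forward): cur=N back=1 fwd=0
After 6 (visit(Z)): cur=Z back=2 fwd=0
After 7 (visit(L)): cur=L back=3 fwd=0
After 8 (visit(E)): cur=E back=4 fwd=0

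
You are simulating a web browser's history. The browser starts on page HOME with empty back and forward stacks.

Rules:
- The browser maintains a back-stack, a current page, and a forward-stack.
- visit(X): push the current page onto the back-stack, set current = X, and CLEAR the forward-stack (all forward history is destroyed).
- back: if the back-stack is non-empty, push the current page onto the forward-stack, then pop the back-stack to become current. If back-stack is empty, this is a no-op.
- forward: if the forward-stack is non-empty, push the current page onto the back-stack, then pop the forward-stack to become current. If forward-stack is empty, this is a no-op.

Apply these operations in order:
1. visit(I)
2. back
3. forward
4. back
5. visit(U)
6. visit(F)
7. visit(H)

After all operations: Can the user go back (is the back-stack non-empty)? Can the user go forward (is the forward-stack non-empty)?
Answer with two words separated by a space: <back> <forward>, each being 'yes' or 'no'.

Answer: yes no

Derivation:
After 1 (visit(I)): cur=I back=1 fwd=0
After 2 (back): cur=HOME back=0 fwd=1
After 3 (forward): cur=I back=1 fwd=0
After 4 (back): cur=HOME back=0 fwd=1
After 5 (visit(U)): cur=U back=1 fwd=0
After 6 (visit(F)): cur=F back=2 fwd=0
After 7 (visit(H)): cur=H back=3 fwd=0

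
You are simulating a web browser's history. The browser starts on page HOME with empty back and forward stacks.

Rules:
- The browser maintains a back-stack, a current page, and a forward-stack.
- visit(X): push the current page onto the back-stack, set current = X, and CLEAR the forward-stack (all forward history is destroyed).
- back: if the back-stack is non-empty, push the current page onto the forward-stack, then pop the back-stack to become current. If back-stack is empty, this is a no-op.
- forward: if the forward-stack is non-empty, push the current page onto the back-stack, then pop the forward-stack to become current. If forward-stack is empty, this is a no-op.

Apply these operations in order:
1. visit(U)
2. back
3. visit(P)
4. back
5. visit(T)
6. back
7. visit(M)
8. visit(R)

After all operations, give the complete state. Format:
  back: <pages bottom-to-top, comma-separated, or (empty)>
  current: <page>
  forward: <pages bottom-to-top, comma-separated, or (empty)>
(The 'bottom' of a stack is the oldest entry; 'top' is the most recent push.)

After 1 (visit(U)): cur=U back=1 fwd=0
After 2 (back): cur=HOME back=0 fwd=1
After 3 (visit(P)): cur=P back=1 fwd=0
After 4 (back): cur=HOME back=0 fwd=1
After 5 (visit(T)): cur=T back=1 fwd=0
After 6 (back): cur=HOME back=0 fwd=1
After 7 (visit(M)): cur=M back=1 fwd=0
After 8 (visit(R)): cur=R back=2 fwd=0

Answer: back: HOME,M
current: R
forward: (empty)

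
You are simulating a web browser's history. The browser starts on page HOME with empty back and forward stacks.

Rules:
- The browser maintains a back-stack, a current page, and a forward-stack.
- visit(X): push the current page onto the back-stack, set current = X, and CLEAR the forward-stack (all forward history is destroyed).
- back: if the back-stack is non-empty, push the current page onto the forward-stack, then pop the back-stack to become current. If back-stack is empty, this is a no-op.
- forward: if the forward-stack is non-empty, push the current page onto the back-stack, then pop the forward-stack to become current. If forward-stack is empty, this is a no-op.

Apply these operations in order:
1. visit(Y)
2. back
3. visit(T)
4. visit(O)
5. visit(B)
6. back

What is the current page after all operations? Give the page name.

Answer: O

Derivation:
After 1 (visit(Y)): cur=Y back=1 fwd=0
After 2 (back): cur=HOME back=0 fwd=1
After 3 (visit(T)): cur=T back=1 fwd=0
After 4 (visit(O)): cur=O back=2 fwd=0
After 5 (visit(B)): cur=B back=3 fwd=0
After 6 (back): cur=O back=2 fwd=1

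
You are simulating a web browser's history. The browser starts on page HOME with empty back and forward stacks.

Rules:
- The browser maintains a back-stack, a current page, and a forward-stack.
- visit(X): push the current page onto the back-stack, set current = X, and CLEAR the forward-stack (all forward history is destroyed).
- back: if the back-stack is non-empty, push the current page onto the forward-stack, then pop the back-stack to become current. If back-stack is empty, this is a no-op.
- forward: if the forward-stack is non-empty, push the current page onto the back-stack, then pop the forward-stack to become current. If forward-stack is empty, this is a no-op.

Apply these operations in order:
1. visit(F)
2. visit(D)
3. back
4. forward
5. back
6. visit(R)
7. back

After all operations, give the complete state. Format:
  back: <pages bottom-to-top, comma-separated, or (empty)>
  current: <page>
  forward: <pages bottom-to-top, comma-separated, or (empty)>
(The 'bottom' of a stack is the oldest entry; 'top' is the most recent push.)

Answer: back: HOME
current: F
forward: R

Derivation:
After 1 (visit(F)): cur=F back=1 fwd=0
After 2 (visit(D)): cur=D back=2 fwd=0
After 3 (back): cur=F back=1 fwd=1
After 4 (forward): cur=D back=2 fwd=0
After 5 (back): cur=F back=1 fwd=1
After 6 (visit(R)): cur=R back=2 fwd=0
After 7 (back): cur=F back=1 fwd=1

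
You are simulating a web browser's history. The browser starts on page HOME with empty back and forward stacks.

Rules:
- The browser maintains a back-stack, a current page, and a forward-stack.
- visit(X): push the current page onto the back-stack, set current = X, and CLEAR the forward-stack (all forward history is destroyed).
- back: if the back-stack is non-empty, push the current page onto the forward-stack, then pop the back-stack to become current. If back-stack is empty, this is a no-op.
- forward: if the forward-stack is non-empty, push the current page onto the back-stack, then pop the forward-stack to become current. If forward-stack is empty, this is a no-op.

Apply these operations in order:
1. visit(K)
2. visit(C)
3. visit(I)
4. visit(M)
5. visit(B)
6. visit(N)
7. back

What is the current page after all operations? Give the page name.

After 1 (visit(K)): cur=K back=1 fwd=0
After 2 (visit(C)): cur=C back=2 fwd=0
After 3 (visit(I)): cur=I back=3 fwd=0
After 4 (visit(M)): cur=M back=4 fwd=0
After 5 (visit(B)): cur=B back=5 fwd=0
After 6 (visit(N)): cur=N back=6 fwd=0
After 7 (back): cur=B back=5 fwd=1

Answer: B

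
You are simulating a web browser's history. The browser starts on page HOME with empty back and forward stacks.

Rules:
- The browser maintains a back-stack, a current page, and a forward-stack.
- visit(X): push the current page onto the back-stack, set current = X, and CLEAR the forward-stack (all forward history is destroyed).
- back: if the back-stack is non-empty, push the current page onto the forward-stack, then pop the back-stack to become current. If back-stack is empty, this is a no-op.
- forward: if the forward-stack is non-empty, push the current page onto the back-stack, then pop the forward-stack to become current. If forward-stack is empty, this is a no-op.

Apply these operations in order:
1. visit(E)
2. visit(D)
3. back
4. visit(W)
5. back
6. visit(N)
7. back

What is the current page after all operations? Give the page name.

Answer: E

Derivation:
After 1 (visit(E)): cur=E back=1 fwd=0
After 2 (visit(D)): cur=D back=2 fwd=0
After 3 (back): cur=E back=1 fwd=1
After 4 (visit(W)): cur=W back=2 fwd=0
After 5 (back): cur=E back=1 fwd=1
After 6 (visit(N)): cur=N back=2 fwd=0
After 7 (back): cur=E back=1 fwd=1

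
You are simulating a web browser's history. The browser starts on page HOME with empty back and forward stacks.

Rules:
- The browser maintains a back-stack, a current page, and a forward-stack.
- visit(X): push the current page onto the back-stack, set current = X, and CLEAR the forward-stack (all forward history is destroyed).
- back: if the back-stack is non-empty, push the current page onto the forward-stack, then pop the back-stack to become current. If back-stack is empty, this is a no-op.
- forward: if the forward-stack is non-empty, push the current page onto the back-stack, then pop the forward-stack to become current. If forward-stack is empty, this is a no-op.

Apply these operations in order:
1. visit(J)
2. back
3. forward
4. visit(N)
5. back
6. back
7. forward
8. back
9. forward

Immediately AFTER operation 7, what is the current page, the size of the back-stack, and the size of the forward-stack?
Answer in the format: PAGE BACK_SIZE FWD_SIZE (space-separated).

After 1 (visit(J)): cur=J back=1 fwd=0
After 2 (back): cur=HOME back=0 fwd=1
After 3 (forward): cur=J back=1 fwd=0
After 4 (visit(N)): cur=N back=2 fwd=0
After 5 (back): cur=J back=1 fwd=1
After 6 (back): cur=HOME back=0 fwd=2
After 7 (forward): cur=J back=1 fwd=1

J 1 1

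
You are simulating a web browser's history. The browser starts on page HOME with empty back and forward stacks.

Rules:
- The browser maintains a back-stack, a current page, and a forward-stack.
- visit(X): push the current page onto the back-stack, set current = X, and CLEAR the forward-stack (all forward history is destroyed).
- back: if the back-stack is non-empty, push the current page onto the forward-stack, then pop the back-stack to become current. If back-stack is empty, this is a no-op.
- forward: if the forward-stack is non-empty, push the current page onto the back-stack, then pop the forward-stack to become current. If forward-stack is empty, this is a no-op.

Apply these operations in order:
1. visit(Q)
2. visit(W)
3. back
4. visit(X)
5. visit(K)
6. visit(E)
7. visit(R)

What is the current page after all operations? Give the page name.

After 1 (visit(Q)): cur=Q back=1 fwd=0
After 2 (visit(W)): cur=W back=2 fwd=0
After 3 (back): cur=Q back=1 fwd=1
After 4 (visit(X)): cur=X back=2 fwd=0
After 5 (visit(K)): cur=K back=3 fwd=0
After 6 (visit(E)): cur=E back=4 fwd=0
After 7 (visit(R)): cur=R back=5 fwd=0

Answer: R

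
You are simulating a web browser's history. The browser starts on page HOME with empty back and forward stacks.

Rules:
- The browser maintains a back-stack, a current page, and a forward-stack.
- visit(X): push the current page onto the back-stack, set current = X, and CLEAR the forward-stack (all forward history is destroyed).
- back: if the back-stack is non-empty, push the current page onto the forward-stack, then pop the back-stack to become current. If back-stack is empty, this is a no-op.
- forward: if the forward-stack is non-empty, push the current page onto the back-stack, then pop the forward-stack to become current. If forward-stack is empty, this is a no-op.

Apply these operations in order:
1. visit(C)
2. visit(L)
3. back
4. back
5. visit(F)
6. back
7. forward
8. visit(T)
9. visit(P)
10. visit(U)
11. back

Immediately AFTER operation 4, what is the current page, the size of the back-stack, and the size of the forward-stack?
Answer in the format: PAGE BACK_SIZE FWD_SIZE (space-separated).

After 1 (visit(C)): cur=C back=1 fwd=0
After 2 (visit(L)): cur=L back=2 fwd=0
After 3 (back): cur=C back=1 fwd=1
After 4 (back): cur=HOME back=0 fwd=2

HOME 0 2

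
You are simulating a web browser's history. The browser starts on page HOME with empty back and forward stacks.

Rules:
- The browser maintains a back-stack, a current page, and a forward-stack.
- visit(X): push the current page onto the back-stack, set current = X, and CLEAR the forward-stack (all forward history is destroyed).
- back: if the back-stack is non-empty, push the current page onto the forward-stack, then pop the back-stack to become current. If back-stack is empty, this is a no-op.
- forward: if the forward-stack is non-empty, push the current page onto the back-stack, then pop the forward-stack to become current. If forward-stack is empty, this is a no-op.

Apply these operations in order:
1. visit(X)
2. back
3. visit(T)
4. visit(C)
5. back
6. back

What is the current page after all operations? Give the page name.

Answer: HOME

Derivation:
After 1 (visit(X)): cur=X back=1 fwd=0
After 2 (back): cur=HOME back=0 fwd=1
After 3 (visit(T)): cur=T back=1 fwd=0
After 4 (visit(C)): cur=C back=2 fwd=0
After 5 (back): cur=T back=1 fwd=1
After 6 (back): cur=HOME back=0 fwd=2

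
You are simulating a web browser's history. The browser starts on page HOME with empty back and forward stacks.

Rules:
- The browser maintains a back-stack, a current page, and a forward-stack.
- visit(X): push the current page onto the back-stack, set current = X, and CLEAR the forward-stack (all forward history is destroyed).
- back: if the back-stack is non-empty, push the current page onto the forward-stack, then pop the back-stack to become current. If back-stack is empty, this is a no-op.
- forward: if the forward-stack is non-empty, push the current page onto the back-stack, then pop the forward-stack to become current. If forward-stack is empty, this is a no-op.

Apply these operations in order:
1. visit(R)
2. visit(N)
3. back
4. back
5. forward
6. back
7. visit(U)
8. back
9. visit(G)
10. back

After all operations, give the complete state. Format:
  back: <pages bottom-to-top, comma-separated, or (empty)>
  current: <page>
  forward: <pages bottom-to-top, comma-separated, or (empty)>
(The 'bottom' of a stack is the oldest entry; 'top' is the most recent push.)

After 1 (visit(R)): cur=R back=1 fwd=0
After 2 (visit(N)): cur=N back=2 fwd=0
After 3 (back): cur=R back=1 fwd=1
After 4 (back): cur=HOME back=0 fwd=2
After 5 (forward): cur=R back=1 fwd=1
After 6 (back): cur=HOME back=0 fwd=2
After 7 (visit(U)): cur=U back=1 fwd=0
After 8 (back): cur=HOME back=0 fwd=1
After 9 (visit(G)): cur=G back=1 fwd=0
After 10 (back): cur=HOME back=0 fwd=1

Answer: back: (empty)
current: HOME
forward: G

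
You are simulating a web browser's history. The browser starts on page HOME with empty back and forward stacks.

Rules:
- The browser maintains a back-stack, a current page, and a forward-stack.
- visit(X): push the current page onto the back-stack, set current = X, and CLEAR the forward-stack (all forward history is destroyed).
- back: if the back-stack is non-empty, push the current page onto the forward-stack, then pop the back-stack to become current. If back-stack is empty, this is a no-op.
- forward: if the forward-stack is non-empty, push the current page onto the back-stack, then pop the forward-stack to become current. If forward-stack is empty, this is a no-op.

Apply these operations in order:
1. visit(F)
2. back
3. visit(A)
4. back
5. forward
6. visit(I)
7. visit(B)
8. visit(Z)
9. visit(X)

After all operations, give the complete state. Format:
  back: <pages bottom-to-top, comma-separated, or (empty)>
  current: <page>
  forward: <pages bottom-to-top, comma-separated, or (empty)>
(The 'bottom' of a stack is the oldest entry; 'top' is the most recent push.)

After 1 (visit(F)): cur=F back=1 fwd=0
After 2 (back): cur=HOME back=0 fwd=1
After 3 (visit(A)): cur=A back=1 fwd=0
After 4 (back): cur=HOME back=0 fwd=1
After 5 (forward): cur=A back=1 fwd=0
After 6 (visit(I)): cur=I back=2 fwd=0
After 7 (visit(B)): cur=B back=3 fwd=0
After 8 (visit(Z)): cur=Z back=4 fwd=0
After 9 (visit(X)): cur=X back=5 fwd=0

Answer: back: HOME,A,I,B,Z
current: X
forward: (empty)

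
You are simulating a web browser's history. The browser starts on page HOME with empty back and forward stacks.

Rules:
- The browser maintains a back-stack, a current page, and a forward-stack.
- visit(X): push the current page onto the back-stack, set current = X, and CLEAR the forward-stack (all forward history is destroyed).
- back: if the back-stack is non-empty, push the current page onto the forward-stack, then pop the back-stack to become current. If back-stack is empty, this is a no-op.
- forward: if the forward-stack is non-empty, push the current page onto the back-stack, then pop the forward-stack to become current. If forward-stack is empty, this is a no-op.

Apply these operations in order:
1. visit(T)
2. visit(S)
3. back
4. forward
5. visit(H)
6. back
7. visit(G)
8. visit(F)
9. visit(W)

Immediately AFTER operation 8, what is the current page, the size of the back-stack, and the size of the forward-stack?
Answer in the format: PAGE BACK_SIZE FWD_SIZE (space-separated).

After 1 (visit(T)): cur=T back=1 fwd=0
After 2 (visit(S)): cur=S back=2 fwd=0
After 3 (back): cur=T back=1 fwd=1
After 4 (forward): cur=S back=2 fwd=0
After 5 (visit(H)): cur=H back=3 fwd=0
After 6 (back): cur=S back=2 fwd=1
After 7 (visit(G)): cur=G back=3 fwd=0
After 8 (visit(F)): cur=F back=4 fwd=0

F 4 0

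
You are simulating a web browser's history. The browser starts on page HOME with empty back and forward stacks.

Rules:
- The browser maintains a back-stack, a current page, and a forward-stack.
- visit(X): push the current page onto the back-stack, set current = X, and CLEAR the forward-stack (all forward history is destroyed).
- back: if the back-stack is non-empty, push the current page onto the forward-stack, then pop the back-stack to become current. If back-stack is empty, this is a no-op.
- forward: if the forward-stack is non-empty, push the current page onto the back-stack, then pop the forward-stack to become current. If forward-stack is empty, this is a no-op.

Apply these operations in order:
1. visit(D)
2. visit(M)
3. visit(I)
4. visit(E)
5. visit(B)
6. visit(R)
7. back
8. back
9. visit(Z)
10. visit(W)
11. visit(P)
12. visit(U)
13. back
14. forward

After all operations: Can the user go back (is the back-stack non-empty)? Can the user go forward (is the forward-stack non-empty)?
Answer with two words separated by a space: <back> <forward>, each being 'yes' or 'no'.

After 1 (visit(D)): cur=D back=1 fwd=0
After 2 (visit(M)): cur=M back=2 fwd=0
After 3 (visit(I)): cur=I back=3 fwd=0
After 4 (visit(E)): cur=E back=4 fwd=0
After 5 (visit(B)): cur=B back=5 fwd=0
After 6 (visit(R)): cur=R back=6 fwd=0
After 7 (back): cur=B back=5 fwd=1
After 8 (back): cur=E back=4 fwd=2
After 9 (visit(Z)): cur=Z back=5 fwd=0
After 10 (visit(W)): cur=W back=6 fwd=0
After 11 (visit(P)): cur=P back=7 fwd=0
After 12 (visit(U)): cur=U back=8 fwd=0
After 13 (back): cur=P back=7 fwd=1
After 14 (forward): cur=U back=8 fwd=0

Answer: yes no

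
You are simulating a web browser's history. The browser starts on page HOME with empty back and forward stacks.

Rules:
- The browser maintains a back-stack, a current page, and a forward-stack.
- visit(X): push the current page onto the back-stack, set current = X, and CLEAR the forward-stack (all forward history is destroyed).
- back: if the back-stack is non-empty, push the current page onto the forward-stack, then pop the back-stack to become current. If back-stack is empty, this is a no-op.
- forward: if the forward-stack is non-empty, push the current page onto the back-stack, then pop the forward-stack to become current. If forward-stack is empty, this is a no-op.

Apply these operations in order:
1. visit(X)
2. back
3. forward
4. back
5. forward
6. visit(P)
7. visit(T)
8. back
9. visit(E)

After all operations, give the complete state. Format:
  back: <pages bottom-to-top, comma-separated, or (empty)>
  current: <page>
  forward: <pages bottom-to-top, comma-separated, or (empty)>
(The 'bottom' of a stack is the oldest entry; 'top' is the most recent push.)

After 1 (visit(X)): cur=X back=1 fwd=0
After 2 (back): cur=HOME back=0 fwd=1
After 3 (forward): cur=X back=1 fwd=0
After 4 (back): cur=HOME back=0 fwd=1
After 5 (forward): cur=X back=1 fwd=0
After 6 (visit(P)): cur=P back=2 fwd=0
After 7 (visit(T)): cur=T back=3 fwd=0
After 8 (back): cur=P back=2 fwd=1
After 9 (visit(E)): cur=E back=3 fwd=0

Answer: back: HOME,X,P
current: E
forward: (empty)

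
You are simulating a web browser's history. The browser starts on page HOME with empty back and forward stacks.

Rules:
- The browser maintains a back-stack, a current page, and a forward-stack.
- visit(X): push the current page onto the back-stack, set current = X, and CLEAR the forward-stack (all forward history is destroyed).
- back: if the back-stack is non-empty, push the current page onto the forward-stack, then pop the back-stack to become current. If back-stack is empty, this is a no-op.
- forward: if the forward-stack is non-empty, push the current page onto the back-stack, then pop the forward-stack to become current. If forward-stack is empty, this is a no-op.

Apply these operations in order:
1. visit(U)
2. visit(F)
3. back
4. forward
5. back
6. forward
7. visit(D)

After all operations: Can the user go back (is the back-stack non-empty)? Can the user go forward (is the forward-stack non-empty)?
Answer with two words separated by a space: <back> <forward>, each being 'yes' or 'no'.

Answer: yes no

Derivation:
After 1 (visit(U)): cur=U back=1 fwd=0
After 2 (visit(F)): cur=F back=2 fwd=0
After 3 (back): cur=U back=1 fwd=1
After 4 (forward): cur=F back=2 fwd=0
After 5 (back): cur=U back=1 fwd=1
After 6 (forward): cur=F back=2 fwd=0
After 7 (visit(D)): cur=D back=3 fwd=0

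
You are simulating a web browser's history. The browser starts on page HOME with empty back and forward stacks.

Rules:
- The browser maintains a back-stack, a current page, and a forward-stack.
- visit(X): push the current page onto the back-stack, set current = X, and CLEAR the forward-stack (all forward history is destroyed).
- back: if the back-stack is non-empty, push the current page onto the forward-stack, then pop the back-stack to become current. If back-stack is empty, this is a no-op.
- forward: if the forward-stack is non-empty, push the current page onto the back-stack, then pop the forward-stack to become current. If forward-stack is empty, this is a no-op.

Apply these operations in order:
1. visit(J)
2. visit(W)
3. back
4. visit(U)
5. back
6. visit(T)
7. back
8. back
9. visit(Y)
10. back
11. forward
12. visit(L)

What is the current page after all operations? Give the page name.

Answer: L

Derivation:
After 1 (visit(J)): cur=J back=1 fwd=0
After 2 (visit(W)): cur=W back=2 fwd=0
After 3 (back): cur=J back=1 fwd=1
After 4 (visit(U)): cur=U back=2 fwd=0
After 5 (back): cur=J back=1 fwd=1
After 6 (visit(T)): cur=T back=2 fwd=0
After 7 (back): cur=J back=1 fwd=1
After 8 (back): cur=HOME back=0 fwd=2
After 9 (visit(Y)): cur=Y back=1 fwd=0
After 10 (back): cur=HOME back=0 fwd=1
After 11 (forward): cur=Y back=1 fwd=0
After 12 (visit(L)): cur=L back=2 fwd=0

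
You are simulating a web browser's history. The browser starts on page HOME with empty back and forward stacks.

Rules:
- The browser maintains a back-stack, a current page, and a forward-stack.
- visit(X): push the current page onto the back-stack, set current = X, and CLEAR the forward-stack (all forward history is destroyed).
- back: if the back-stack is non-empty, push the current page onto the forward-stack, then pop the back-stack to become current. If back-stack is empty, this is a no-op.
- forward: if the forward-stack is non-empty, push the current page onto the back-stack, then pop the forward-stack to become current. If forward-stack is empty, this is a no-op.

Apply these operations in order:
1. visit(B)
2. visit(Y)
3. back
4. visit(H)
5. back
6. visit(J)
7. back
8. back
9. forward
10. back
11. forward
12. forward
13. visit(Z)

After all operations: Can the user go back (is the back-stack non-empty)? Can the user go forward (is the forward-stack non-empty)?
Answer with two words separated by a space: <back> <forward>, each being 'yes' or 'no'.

Answer: yes no

Derivation:
After 1 (visit(B)): cur=B back=1 fwd=0
After 2 (visit(Y)): cur=Y back=2 fwd=0
After 3 (back): cur=B back=1 fwd=1
After 4 (visit(H)): cur=H back=2 fwd=0
After 5 (back): cur=B back=1 fwd=1
After 6 (visit(J)): cur=J back=2 fwd=0
After 7 (back): cur=B back=1 fwd=1
After 8 (back): cur=HOME back=0 fwd=2
After 9 (forward): cur=B back=1 fwd=1
After 10 (back): cur=HOME back=0 fwd=2
After 11 (forward): cur=B back=1 fwd=1
After 12 (forward): cur=J back=2 fwd=0
After 13 (visit(Z)): cur=Z back=3 fwd=0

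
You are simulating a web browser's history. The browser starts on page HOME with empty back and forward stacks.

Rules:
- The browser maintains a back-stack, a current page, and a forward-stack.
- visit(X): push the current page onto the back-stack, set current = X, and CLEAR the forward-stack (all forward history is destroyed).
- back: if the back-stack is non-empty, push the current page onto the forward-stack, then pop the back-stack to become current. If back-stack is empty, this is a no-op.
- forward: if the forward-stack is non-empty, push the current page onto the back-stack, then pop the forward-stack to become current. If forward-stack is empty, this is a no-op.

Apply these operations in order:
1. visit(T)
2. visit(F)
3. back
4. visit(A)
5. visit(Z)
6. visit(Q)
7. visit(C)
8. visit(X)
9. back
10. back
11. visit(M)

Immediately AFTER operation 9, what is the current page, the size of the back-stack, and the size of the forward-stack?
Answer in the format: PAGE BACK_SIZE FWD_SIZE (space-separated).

After 1 (visit(T)): cur=T back=1 fwd=0
After 2 (visit(F)): cur=F back=2 fwd=0
After 3 (back): cur=T back=1 fwd=1
After 4 (visit(A)): cur=A back=2 fwd=0
After 5 (visit(Z)): cur=Z back=3 fwd=0
After 6 (visit(Q)): cur=Q back=4 fwd=0
After 7 (visit(C)): cur=C back=5 fwd=0
After 8 (visit(X)): cur=X back=6 fwd=0
After 9 (back): cur=C back=5 fwd=1

C 5 1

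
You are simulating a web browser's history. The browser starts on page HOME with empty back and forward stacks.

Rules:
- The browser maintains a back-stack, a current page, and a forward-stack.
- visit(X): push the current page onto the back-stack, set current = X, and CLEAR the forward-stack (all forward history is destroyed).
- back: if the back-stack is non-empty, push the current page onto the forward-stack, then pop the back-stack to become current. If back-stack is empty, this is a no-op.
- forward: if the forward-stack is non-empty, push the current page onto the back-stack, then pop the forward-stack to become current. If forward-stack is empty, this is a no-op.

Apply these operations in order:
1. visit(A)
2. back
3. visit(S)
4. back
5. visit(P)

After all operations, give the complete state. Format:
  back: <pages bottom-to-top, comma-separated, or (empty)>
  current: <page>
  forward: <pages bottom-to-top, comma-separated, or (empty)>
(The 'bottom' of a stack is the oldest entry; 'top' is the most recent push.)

Answer: back: HOME
current: P
forward: (empty)

Derivation:
After 1 (visit(A)): cur=A back=1 fwd=0
After 2 (back): cur=HOME back=0 fwd=1
After 3 (visit(S)): cur=S back=1 fwd=0
After 4 (back): cur=HOME back=0 fwd=1
After 5 (visit(P)): cur=P back=1 fwd=0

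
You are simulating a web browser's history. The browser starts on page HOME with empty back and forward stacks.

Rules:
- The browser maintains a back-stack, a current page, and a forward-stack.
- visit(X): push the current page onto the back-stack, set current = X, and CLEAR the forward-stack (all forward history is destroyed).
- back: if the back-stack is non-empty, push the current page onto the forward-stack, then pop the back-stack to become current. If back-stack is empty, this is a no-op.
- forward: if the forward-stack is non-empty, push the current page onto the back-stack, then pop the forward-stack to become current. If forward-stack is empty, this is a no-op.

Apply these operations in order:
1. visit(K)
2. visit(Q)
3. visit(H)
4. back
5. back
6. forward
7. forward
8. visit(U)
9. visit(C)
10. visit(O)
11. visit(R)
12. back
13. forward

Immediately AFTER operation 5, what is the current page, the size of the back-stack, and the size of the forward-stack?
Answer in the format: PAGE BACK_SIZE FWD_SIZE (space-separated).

After 1 (visit(K)): cur=K back=1 fwd=0
After 2 (visit(Q)): cur=Q back=2 fwd=0
After 3 (visit(H)): cur=H back=3 fwd=0
After 4 (back): cur=Q back=2 fwd=1
After 5 (back): cur=K back=1 fwd=2

K 1 2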